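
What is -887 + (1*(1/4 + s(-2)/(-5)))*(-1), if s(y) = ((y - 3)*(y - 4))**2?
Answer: -2829/4 ≈ -707.25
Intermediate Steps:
s(y) = (-4 + y)**2*(-3 + y)**2 (s(y) = ((-3 + y)*(-4 + y))**2 = ((-4 + y)*(-3 + y))**2 = (-4 + y)**2*(-3 + y)**2)
-887 + (1*(1/4 + s(-2)/(-5)))*(-1) = -887 + (1*(1/4 + ((-4 - 2)**2*(-3 - 2)**2)/(-5)))*(-1) = -887 + (1*(1*(1/4) + ((-6)**2*(-5)**2)*(-1/5)))*(-1) = -887 + (1*(1/4 + (36*25)*(-1/5)))*(-1) = -887 + (1*(1/4 + 900*(-1/5)))*(-1) = -887 + (1*(1/4 - 180))*(-1) = -887 + (1*(-719/4))*(-1) = -887 - 719/4*(-1) = -887 + 719/4 = -2829/4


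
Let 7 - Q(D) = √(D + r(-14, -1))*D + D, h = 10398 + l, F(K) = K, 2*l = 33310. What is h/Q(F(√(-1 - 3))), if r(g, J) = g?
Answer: 27053*I/(2 + 7*I + 2*√2*√(-7 + I)) ≈ 1810.2 + 316.19*I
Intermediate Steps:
l = 16655 (l = (½)*33310 = 16655)
h = 27053 (h = 10398 + 16655 = 27053)
Q(D) = 7 - D - D*√(-14 + D) (Q(D) = 7 - (√(D - 14)*D + D) = 7 - (√(-14 + D)*D + D) = 7 - (D*√(-14 + D) + D) = 7 - (D + D*√(-14 + D)) = 7 + (-D - D*√(-14 + D)) = 7 - D - D*√(-14 + D))
h/Q(F(√(-1 - 3))) = 27053/(7 - √(-1 - 3) - √(-1 - 3)*√(-14 + √(-1 - 3))) = 27053/(7 - √(-4) - √(-4)*√(-14 + √(-4))) = 27053/(7 - 2*I - 2*I*√(-14 + 2*I))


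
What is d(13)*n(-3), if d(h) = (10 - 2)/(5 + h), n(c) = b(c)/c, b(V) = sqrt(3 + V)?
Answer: 0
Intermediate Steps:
n(c) = sqrt(3 + c)/c
d(h) = 8/(5 + h)
d(13)*n(-3) = (8/(5 + 13))*(sqrt(3 - 3)/(-3)) = (8/18)*(-sqrt(0)/3) = (8*(1/18))*(-1/3*0) = (4/9)*0 = 0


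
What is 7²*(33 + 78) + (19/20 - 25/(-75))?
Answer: 326417/60 ≈ 5440.3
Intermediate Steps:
7²*(33 + 78) + (19/20 - 25/(-75)) = 49*111 + (19*(1/20) - 25*(-1/75)) = 5439 + (19/20 + ⅓) = 5439 + 77/60 = 326417/60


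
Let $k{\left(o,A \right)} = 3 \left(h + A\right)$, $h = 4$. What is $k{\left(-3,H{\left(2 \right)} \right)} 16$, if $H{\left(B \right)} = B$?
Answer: $288$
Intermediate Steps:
$k{\left(o,A \right)} = 12 + 3 A$ ($k{\left(o,A \right)} = 3 \left(4 + A\right) = 12 + 3 A$)
$k{\left(-3,H{\left(2 \right)} \right)} 16 = \left(12 + 3 \cdot 2\right) 16 = \left(12 + 6\right) 16 = 18 \cdot 16 = 288$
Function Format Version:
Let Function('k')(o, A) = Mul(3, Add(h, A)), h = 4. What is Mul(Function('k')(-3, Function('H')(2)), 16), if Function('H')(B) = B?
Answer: 288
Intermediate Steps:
Function('k')(o, A) = Add(12, Mul(3, A)) (Function('k')(o, A) = Mul(3, Add(4, A)) = Add(12, Mul(3, A)))
Mul(Function('k')(-3, Function('H')(2)), 16) = Mul(Add(12, Mul(3, 2)), 16) = Mul(Add(12, 6), 16) = Mul(18, 16) = 288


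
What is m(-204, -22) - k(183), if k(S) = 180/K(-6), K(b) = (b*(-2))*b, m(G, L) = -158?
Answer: -311/2 ≈ -155.50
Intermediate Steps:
K(b) = -2*b**2 (K(b) = (-2*b)*b = -2*b**2)
k(S) = -5/2 (k(S) = 180/((-2*(-6)**2)) = 180/((-2*36)) = 180/(-72) = 180*(-1/72) = -5/2)
m(-204, -22) - k(183) = -158 - 1*(-5/2) = -158 + 5/2 = -311/2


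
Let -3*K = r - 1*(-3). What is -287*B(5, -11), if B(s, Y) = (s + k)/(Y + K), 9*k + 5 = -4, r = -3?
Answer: 1148/11 ≈ 104.36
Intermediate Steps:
k = -1 (k = -5/9 + (1/9)*(-4) = -5/9 - 4/9 = -1)
K = 0 (K = -(-3 - 1*(-3))/3 = -(-3 + 3)/3 = -1/3*0 = 0)
B(s, Y) = (-1 + s)/Y (B(s, Y) = (s - 1)/(Y + 0) = (-1 + s)/Y)
-287*B(5, -11) = -287*(-1 + 5)/(-11) = -(-287)*4/11 = -287*(-4/11) = 1148/11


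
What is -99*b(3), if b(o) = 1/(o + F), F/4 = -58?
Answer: 99/229 ≈ 0.43231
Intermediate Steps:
F = -232 (F = 4*(-58) = -232)
b(o) = 1/(-232 + o) (b(o) = 1/(o - 232) = 1/(-232 + o))
-99*b(3) = -99/(-232 + 3) = -99/(-229) = -99*(-1/229) = 99/229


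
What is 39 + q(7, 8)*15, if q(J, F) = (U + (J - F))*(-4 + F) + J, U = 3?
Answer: 264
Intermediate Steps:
q(J, F) = J + (-4 + F)*(3 + J - F) (q(J, F) = (3 + (J - F))*(-4 + F) + J = (3 + J - F)*(-4 + F) + J = (-4 + F)*(3 + J - F) + J = J + (-4 + F)*(3 + J - F))
39 + q(7, 8)*15 = 39 + (-12 - 1*8² - 3*7 + 7*8 + 8*7)*15 = 39 + (-12 - 1*64 - 21 + 56 + 56)*15 = 39 + (-12 - 64 - 21 + 56 + 56)*15 = 39 + 15*15 = 39 + 225 = 264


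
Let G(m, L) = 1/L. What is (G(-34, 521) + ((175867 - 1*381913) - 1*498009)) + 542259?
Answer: -84295715/521 ≈ -1.6180e+5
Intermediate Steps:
(G(-34, 521) + ((175867 - 1*381913) - 1*498009)) + 542259 = (1/521 + ((175867 - 1*381913) - 1*498009)) + 542259 = (1/521 + ((175867 - 381913) - 498009)) + 542259 = (1/521 + (-206046 - 498009)) + 542259 = (1/521 - 704055) + 542259 = -366812654/521 + 542259 = -84295715/521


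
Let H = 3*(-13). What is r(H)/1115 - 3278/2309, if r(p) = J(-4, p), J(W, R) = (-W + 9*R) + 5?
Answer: -4444648/2574535 ≈ -1.7264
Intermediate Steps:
H = -39
J(W, R) = 5 - W + 9*R
r(p) = 9 + 9*p (r(p) = 5 - 1*(-4) + 9*p = 5 + 4 + 9*p = 9 + 9*p)
r(H)/1115 - 3278/2309 = (9 + 9*(-39))/1115 - 3278/2309 = (9 - 351)*(1/1115) - 3278*1/2309 = -342*1/1115 - 3278/2309 = -342/1115 - 3278/2309 = -4444648/2574535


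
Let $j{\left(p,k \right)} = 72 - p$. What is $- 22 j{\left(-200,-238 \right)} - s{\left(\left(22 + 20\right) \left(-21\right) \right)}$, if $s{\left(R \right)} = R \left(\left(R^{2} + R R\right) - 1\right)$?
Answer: $1372251070$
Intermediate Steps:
$s{\left(R \right)} = R \left(-1 + 2 R^{2}\right)$ ($s{\left(R \right)} = R \left(\left(R^{2} + R^{2}\right) - 1\right) = R \left(2 R^{2} - 1\right) = R \left(-1 + 2 R^{2}\right)$)
$- 22 j{\left(-200,-238 \right)} - s{\left(\left(22 + 20\right) \left(-21\right) \right)} = - 22 \left(72 - -200\right) - \left(- \left(22 + 20\right) \left(-21\right) + 2 \left(\left(22 + 20\right) \left(-21\right)\right)^{3}\right) = - 22 \left(72 + 200\right) - \left(- 42 \left(-21\right) + 2 \left(42 \left(-21\right)\right)^{3}\right) = \left(-22\right) 272 - \left(\left(-1\right) \left(-882\right) + 2 \left(-882\right)^{3}\right) = -5984 - \left(882 + 2 \left(-686128968\right)\right) = -5984 - \left(882 - 1372257936\right) = -5984 - -1372257054 = -5984 + 1372257054 = 1372251070$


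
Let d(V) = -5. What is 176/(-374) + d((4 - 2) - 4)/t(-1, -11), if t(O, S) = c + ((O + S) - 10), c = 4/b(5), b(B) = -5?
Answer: -487/1938 ≈ -0.25129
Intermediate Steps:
c = -⅘ (c = 4/(-5) = 4*(-⅕) = -⅘ ≈ -0.80000)
t(O, S) = -54/5 + O + S (t(O, S) = -⅘ + ((O + S) - 10) = -⅘ + (-10 + O + S) = -54/5 + O + S)
176/(-374) + d((4 - 2) - 4)/t(-1, -11) = 176/(-374) - 5/(-54/5 - 1 - 11) = 176*(-1/374) - 5/(-114/5) = -8/17 - 5*(-5/114) = -8/17 + 25/114 = -487/1938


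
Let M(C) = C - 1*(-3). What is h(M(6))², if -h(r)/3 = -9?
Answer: 729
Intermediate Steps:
M(C) = 3 + C (M(C) = C + 3 = 3 + C)
h(r) = 27 (h(r) = -3*(-9) = 27)
h(M(6))² = 27² = 729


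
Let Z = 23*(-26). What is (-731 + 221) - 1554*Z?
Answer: 928782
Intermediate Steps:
Z = -598
(-731 + 221) - 1554*Z = (-731 + 221) - 1554*(-598) = -510 + 929292 = 928782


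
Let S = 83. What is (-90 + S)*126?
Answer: -882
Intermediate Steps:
(-90 + S)*126 = (-90 + 83)*126 = -7*126 = -882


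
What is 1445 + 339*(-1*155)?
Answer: -51100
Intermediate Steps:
1445 + 339*(-1*155) = 1445 + 339*(-155) = 1445 - 52545 = -51100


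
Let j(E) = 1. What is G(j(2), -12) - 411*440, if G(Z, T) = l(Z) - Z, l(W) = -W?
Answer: -180842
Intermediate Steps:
G(Z, T) = -2*Z (G(Z, T) = -Z - Z = -2*Z)
G(j(2), -12) - 411*440 = -2*1 - 411*440 = -2 - 180840 = -180842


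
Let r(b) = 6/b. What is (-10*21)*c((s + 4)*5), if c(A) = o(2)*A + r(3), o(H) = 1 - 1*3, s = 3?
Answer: 14280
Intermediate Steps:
o(H) = -2 (o(H) = 1 - 3 = -2)
c(A) = 2 - 2*A (c(A) = -2*A + 6/3 = -2*A + 6*(1/3) = -2*A + 2 = 2 - 2*A)
(-10*21)*c((s + 4)*5) = (-10*21)*(2 - 2*(3 + 4)*5) = -210*(2 - 14*5) = -210*(2 - 2*35) = -210*(2 - 70) = -210*(-68) = 14280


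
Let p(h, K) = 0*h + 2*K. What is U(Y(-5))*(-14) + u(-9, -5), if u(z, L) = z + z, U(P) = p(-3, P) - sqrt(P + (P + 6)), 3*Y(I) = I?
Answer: 86/3 + 28*sqrt(6)/3 ≈ 51.529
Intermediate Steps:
Y(I) = I/3
p(h, K) = 2*K (p(h, K) = 0 + 2*K = 2*K)
U(P) = -sqrt(6 + 2*P) + 2*P (U(P) = 2*P - sqrt(P + (P + 6)) = 2*P - sqrt(P + (6 + P)) = 2*P - sqrt(6 + 2*P) = -sqrt(6 + 2*P) + 2*P)
u(z, L) = 2*z
U(Y(-5))*(-14) + u(-9, -5) = (-sqrt(6 + 2*((1/3)*(-5))) + 2*((1/3)*(-5)))*(-14) + 2*(-9) = (-sqrt(6 + 2*(-5/3)) + 2*(-5/3))*(-14) - 18 = (-sqrt(6 - 10/3) - 10/3)*(-14) - 18 = (-sqrt(8/3) - 10/3)*(-14) - 18 = (-2*sqrt(6)/3 - 10/3)*(-14) - 18 = (-10/3 - 2*sqrt(6)/3)*(-14) - 18 = (140/3 + 28*sqrt(6)/3) - 18 = 86/3 + 28*sqrt(6)/3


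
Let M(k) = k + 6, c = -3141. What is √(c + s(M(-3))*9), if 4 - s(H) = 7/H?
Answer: I*√3126 ≈ 55.911*I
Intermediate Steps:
M(k) = 6 + k
s(H) = 4 - 7/H
√(c + s(M(-3))*9) = √(-3141 + (4 - 7/(6 - 3))*9) = √(-3141 + (4 - 7/3)*9) = √(-3141 + (5/3)*9) = √(-3141 + 15) = √(-3126) = I*√3126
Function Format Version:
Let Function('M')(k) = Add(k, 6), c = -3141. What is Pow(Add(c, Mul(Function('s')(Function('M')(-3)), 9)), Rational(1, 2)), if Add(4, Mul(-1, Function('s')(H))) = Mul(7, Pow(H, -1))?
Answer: Mul(I, Pow(3126, Rational(1, 2))) ≈ Mul(55.911, I)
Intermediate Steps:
Function('M')(k) = Add(6, k)
Function('s')(H) = Add(4, Mul(-7, Pow(H, -1))) (Function('s')(H) = Add(4, Mul(-1, Mul(7, Pow(H, -1)))) = Add(4, Mul(-7, Pow(H, -1))))
Pow(Add(c, Mul(Function('s')(Function('M')(-3)), 9)), Rational(1, 2)) = Pow(Add(-3141, Mul(Add(4, Mul(-7, Pow(Add(6, -3), -1))), 9)), Rational(1, 2)) = Pow(Add(-3141, Mul(Add(4, Mul(-7, Pow(3, -1))), 9)), Rational(1, 2)) = Pow(Add(-3141, Mul(Add(4, Mul(-7, Rational(1, 3))), 9)), Rational(1, 2)) = Pow(Add(-3141, Mul(Add(4, Rational(-7, 3)), 9)), Rational(1, 2)) = Pow(Add(-3141, Mul(Rational(5, 3), 9)), Rational(1, 2)) = Pow(Add(-3141, 15), Rational(1, 2)) = Pow(-3126, Rational(1, 2)) = Mul(I, Pow(3126, Rational(1, 2)))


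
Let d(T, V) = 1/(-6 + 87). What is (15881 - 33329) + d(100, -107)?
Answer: -1413287/81 ≈ -17448.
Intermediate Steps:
d(T, V) = 1/81
(15881 - 33329) + d(100, -107) = (15881 - 33329) + 1/81 = -17448 + 1/81 = -1413287/81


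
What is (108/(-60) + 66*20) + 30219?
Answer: 157686/5 ≈ 31537.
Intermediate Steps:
(108/(-60) + 66*20) + 30219 = (108*(-1/60) + 1320) + 30219 = (-9/5 + 1320) + 30219 = 6591/5 + 30219 = 157686/5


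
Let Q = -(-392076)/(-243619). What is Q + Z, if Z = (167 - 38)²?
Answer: 4053671703/243619 ≈ 16639.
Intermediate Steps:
Q = -392076/243619 (Q = -(-392076)*(-1)/243619 = -1*392076/243619 = -392076/243619 ≈ -1.6094)
Z = 16641 (Z = 129² = 16641)
Q + Z = -392076/243619 + 16641 = 4053671703/243619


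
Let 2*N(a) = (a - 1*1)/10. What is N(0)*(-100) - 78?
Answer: -73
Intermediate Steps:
N(a) = -1/20 + a/20 (N(a) = ((a - 1*1)/10)/2 = ((a - 1)*(⅒))/2 = ((-1 + a)*(⅒))/2 = (-⅒ + a/10)/2 = -1/20 + a/20)
N(0)*(-100) - 78 = (-1/20 + (1/20)*0)*(-100) - 78 = (-1/20 + 0)*(-100) - 78 = -1/20*(-100) - 78 = 5 - 78 = -73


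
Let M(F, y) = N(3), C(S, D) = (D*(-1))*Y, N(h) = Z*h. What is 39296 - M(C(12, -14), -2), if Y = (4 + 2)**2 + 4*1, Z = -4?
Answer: 39308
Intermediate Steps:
N(h) = -4*h
Y = 40 (Y = 6**2 + 4 = 36 + 4 = 40)
C(S, D) = -40*D (C(S, D) = (D*(-1))*40 = -D*40 = -40*D)
M(F, y) = -12 (M(F, y) = -4*3 = -12)
39296 - M(C(12, -14), -2) = 39296 - 1*(-12) = 39296 + 12 = 39308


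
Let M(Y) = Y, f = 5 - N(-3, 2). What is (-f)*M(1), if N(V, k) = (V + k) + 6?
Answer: 0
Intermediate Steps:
N(V, k) = 6 + V + k
f = 0 (f = 5 - (6 - 3 + 2) = 5 - 1*5 = 5 - 5 = 0)
(-f)*M(1) = -1*0*1 = 0*1 = 0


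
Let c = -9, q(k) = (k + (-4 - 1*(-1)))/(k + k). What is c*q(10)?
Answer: -63/20 ≈ -3.1500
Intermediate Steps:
q(k) = (-3 + k)/(2*k) (q(k) = (k + (-4 + 1))/((2*k)) = (k - 3)*(1/(2*k)) = (-3 + k)*(1/(2*k)) = (-3 + k)/(2*k))
c*q(10) = -9*(-3 + 10)/(2*10) = -9*7/(2*10) = -9*7/20 = -63/20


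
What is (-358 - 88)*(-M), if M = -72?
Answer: -32112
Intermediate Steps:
(-358 - 88)*(-M) = (-358 - 88)*(-1*(-72)) = -446*72 = -32112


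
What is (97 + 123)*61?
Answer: 13420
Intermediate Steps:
(97 + 123)*61 = 220*61 = 13420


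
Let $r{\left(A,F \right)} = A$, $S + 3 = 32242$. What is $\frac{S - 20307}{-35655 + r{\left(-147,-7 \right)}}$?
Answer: $- \frac{5966}{17901} \approx -0.33328$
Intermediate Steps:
$S = 32239$ ($S = -3 + 32242 = 32239$)
$\frac{S - 20307}{-35655 + r{\left(-147,-7 \right)}} = \frac{32239 - 20307}{-35655 - 147} = \frac{11932}{-35802} = 11932 \left(- \frac{1}{35802}\right) = - \frac{5966}{17901}$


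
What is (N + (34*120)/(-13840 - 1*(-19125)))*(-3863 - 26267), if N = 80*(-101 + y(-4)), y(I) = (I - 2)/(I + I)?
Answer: 255391642120/1057 ≈ 2.4162e+8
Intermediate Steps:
y(I) = (-2 + I)/(2*I) (y(I) = (-2 + I)/((2*I)) = (-2 + I)*(1/(2*I)) = (-2 + I)/(2*I))
N = -8020 (N = 80*(-101 + (½)*(-2 - 4)/(-4)) = 80*(-101 + (½)*(-¼)*(-6)) = 80*(-101 + ¾) = 80*(-401/4) = -8020)
(N + (34*120)/(-13840 - 1*(-19125)))*(-3863 - 26267) = (-8020 + (34*120)/(-13840 - 1*(-19125)))*(-3863 - 26267) = (-8020 + 4080/(-13840 + 19125))*(-30130) = (-8020 + 4080/5285)*(-30130) = (-8020 + 4080*(1/5285))*(-30130) = (-8020 + 816/1057)*(-30130) = -8476324/1057*(-30130) = 255391642120/1057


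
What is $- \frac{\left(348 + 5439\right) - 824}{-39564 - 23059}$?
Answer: $\frac{4963}{62623} \approx 0.079252$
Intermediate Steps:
$- \frac{\left(348 + 5439\right) - 824}{-39564 - 23059} = - \frac{5787 - 824}{-62623} = - \frac{4963 \left(-1\right)}{62623} = \left(-1\right) \left(- \frac{4963}{62623}\right) = \frac{4963}{62623}$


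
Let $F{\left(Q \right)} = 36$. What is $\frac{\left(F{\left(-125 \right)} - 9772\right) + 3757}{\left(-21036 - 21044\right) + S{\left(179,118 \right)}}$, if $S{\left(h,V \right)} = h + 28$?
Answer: $\frac{5979}{41873} \approx 0.14279$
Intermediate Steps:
$S{\left(h,V \right)} = 28 + h$
$\frac{\left(F{\left(-125 \right)} - 9772\right) + 3757}{\left(-21036 - 21044\right) + S{\left(179,118 \right)}} = \frac{\left(36 - 9772\right) + 3757}{\left(-21036 - 21044\right) + \left(28 + 179\right)} = \frac{\left(36 - 9772\right) + 3757}{-42080 + 207} = \frac{-9736 + 3757}{-41873} = \left(-5979\right) \left(- \frac{1}{41873}\right) = \frac{5979}{41873}$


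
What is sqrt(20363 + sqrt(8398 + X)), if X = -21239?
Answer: sqrt(20363 + I*sqrt(12841)) ≈ 142.7 + 0.397*I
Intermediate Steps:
sqrt(20363 + sqrt(8398 + X)) = sqrt(20363 + sqrt(8398 - 21239)) = sqrt(20363 + sqrt(-12841)) = sqrt(20363 + I*sqrt(12841))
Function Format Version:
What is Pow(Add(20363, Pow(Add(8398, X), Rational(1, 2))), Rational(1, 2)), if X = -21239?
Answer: Pow(Add(20363, Mul(I, Pow(12841, Rational(1, 2)))), Rational(1, 2)) ≈ Add(142.70, Mul(0.3970, I))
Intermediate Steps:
Pow(Add(20363, Pow(Add(8398, X), Rational(1, 2))), Rational(1, 2)) = Pow(Add(20363, Pow(Add(8398, -21239), Rational(1, 2))), Rational(1, 2)) = Pow(Add(20363, Pow(-12841, Rational(1, 2))), Rational(1, 2)) = Pow(Add(20363, Mul(I, Pow(12841, Rational(1, 2)))), Rational(1, 2))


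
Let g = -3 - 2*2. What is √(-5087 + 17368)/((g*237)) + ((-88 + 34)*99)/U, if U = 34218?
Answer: -297/1901 - √12281/1659 ≈ -0.22303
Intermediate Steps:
g = -7 (g = -3 - 4 = -7)
√(-5087 + 17368)/((g*237)) + ((-88 + 34)*99)/U = √(-5087 + 17368)/((-7*237)) + ((-88 + 34)*99)/34218 = √12281/(-1659) - 54*99*(1/34218) = √12281*(-1/1659) - 5346*1/34218 = -√12281/1659 - 297/1901 = -297/1901 - √12281/1659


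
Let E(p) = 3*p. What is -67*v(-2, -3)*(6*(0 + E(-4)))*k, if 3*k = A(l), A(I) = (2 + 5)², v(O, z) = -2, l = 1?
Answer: -157584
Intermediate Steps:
A(I) = 49 (A(I) = 7² = 49)
k = 49/3 (k = (⅓)*49 = 49/3 ≈ 16.333)
-67*v(-2, -3)*(6*(0 + E(-4)))*k = -67*(-12*(0 + 3*(-4)))*49/3 = -67*(-12*(0 - 12))*49/3 = -67*(-12*(-12))*49/3 = -67*(-2*(-72))*49/3 = -9648*49/3 = -67*2352 = -157584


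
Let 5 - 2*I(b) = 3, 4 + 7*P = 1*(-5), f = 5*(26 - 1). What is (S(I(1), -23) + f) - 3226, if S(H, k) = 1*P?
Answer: -21716/7 ≈ -3102.3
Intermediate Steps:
f = 125 (f = 5*25 = 125)
P = -9/7 (P = -4/7 + (1*(-5))/7 = -4/7 + (⅐)*(-5) = -4/7 - 5/7 = -9/7 ≈ -1.2857)
I(b) = 1 (I(b) = 5/2 - ½*3 = 5/2 - 3/2 = 1)
S(H, k) = -9/7 (S(H, k) = 1*(-9/7) = -9/7)
(S(I(1), -23) + f) - 3226 = (-9/7 + 125) - 3226 = 866/7 - 3226 = -21716/7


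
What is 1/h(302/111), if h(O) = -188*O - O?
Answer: -37/19026 ≈ -0.0019447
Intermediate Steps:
h(O) = -189*O
1/h(302/111) = 1/(-57078/111) = 1/(-189*302/111) = 1/(-19026/37) = -37/19026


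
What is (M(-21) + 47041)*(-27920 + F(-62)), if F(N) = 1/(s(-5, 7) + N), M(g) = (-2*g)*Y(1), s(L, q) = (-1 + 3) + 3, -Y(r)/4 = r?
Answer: -3926084947/3 ≈ -1.3087e+9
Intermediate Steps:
Y(r) = -4*r
s(L, q) = 5 (s(L, q) = 2 + 3 = 5)
M(g) = 8*g (M(g) = (-2*g)*(-4*1) = -2*g*(-4) = 8*g)
F(N) = 1/(5 + N)
(M(-21) + 47041)*(-27920 + F(-62)) = (8*(-21) + 47041)*(-27920 + 1/(5 - 62)) = (-168 + 47041)*(-27920 + 1/(-57)) = 46873*(-27920 - 1/57) = 46873*(-1591441/57) = -3926084947/3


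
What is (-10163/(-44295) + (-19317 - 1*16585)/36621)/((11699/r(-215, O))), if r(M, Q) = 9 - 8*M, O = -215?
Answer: -54002427437/486596565495 ≈ -0.11098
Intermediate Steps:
(-10163/(-44295) + (-19317 - 1*16585)/36621)/((11699/r(-215, O))) = (-10163/(-44295) + (-19317 - 1*16585)/36621)/((11699/(9 - 8*(-215)))) = (-10163*(-1/44295) + (-19317 - 16585)*(1/36621))/((11699/(9 + 1720))) = (10163/44295 - 35902*1/36621)/((11699/1729)) = (10163/44295 - 35902/36621)/((11699*(1/1729))) = -406033289/(540709065*11699/1729) = -406033289/540709065*1729/11699 = -54002427437/486596565495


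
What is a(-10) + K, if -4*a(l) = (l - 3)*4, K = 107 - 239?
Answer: -119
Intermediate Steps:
K = -132
a(l) = 3 - l (a(l) = -(l - 3)*4/4 = -(-3 + l)*4/4 = -(-12 + 4*l)/4 = 3 - l)
a(-10) + K = (3 - 1*(-10)) - 132 = (3 + 10) - 132 = 13 - 132 = -119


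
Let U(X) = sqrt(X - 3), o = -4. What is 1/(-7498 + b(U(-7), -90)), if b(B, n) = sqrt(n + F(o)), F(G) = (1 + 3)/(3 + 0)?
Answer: -11247/84330139 - I*sqrt(798)/168660278 ≈ -0.00013337 - 1.6749e-7*I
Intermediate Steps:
F(G) = 4/3
U(X) = sqrt(-3 + X)
b(B, n) = sqrt(4/3 + n) (b(B, n) = sqrt(n + 4/3) = sqrt(4/3 + n))
1/(-7498 + b(U(-7), -90)) = 1/(-7498 + sqrt(12 + 9*(-90))/3) = 1/(-7498 + sqrt(12 - 810)/3) = 1/(-7498 + sqrt(-798)/3) = 1/(-7498 + (I*sqrt(798))/3) = 1/(-7498 + I*sqrt(798)/3)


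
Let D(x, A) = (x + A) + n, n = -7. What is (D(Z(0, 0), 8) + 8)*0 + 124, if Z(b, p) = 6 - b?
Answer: 124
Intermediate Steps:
D(x, A) = -7 + A + x (D(x, A) = (x + A) - 7 = (A + x) - 7 = -7 + A + x)
(D(Z(0, 0), 8) + 8)*0 + 124 = ((-7 + 8 + (6 - 1*0)) + 8)*0 + 124 = ((-7 + 8 + (6 + 0)) + 8)*0 + 124 = ((-7 + 8 + 6) + 8)*0 + 124 = (7 + 8)*0 + 124 = 15*0 + 124 = 0 + 124 = 124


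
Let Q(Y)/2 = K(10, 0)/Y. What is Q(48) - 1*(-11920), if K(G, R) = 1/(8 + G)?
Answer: 5149441/432 ≈ 11920.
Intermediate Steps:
Q(Y) = 1/(9*Y) (Q(Y) = 2*(1/((8 + 10)*Y)) = 2*(1/(18*Y)) = 1/(9*Y))
Q(48) - 1*(-11920) = (1/9)/48 - 1*(-11920) = (1/9)*(1/48) + 11920 = 1/432 + 11920 = 5149441/432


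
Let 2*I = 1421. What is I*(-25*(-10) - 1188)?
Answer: -666449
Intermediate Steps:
I = 1421/2 (I = (½)*1421 = 1421/2 ≈ 710.50)
I*(-25*(-10) - 1188) = 1421*(-25*(-10) - 1188)/2 = 1421*(250 - 1188)/2 = (1421/2)*(-938) = -666449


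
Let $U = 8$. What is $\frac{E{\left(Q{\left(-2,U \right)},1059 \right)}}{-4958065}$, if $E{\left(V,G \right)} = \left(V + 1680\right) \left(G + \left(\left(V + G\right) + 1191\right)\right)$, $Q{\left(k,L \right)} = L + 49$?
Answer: $- \frac{5846742}{4958065} \approx -1.1792$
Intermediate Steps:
$Q{\left(k,L \right)} = 49 + L$
$E{\left(V,G \right)} = \left(1680 + V\right) \left(1191 + V + 2 G\right)$ ($E{\left(V,G \right)} = \left(1680 + V\right) \left(G + \left(\left(G + V\right) + 1191\right)\right) = \left(1680 + V\right) \left(G + \left(1191 + G + V\right)\right) = \left(1680 + V\right) \left(1191 + V + 2 G\right)$)
$\frac{E{\left(Q{\left(-2,U \right)},1059 \right)}}{-4958065} = \frac{2000880 + \left(49 + 8\right)^{2} + 2871 \left(49 + 8\right) + 3360 \cdot 1059 + 2 \cdot 1059 \left(49 + 8\right)}{-4958065} = \left(2000880 + 57^{2} + 2871 \cdot 57 + 3558240 + 2 \cdot 1059 \cdot 57\right) \left(- \frac{1}{4958065}\right) = \left(2000880 + 3249 + 163647 + 3558240 + 120726\right) \left(- \frac{1}{4958065}\right) = 5846742 \left(- \frac{1}{4958065}\right) = - \frac{5846742}{4958065}$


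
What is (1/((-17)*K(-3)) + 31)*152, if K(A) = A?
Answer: 240464/51 ≈ 4715.0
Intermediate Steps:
(1/((-17)*K(-3)) + 31)*152 = (1/(-17*(-3)) + 31)*152 = (-1/17*(-1/3) + 31)*152 = (1/51 + 31)*152 = (1582/51)*152 = 240464/51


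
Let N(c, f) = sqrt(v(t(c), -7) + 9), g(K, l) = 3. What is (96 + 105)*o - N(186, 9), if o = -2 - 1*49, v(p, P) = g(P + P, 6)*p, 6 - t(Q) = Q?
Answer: -10251 - 3*I*sqrt(59) ≈ -10251.0 - 23.043*I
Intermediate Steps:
t(Q) = 6 - Q
v(p, P) = 3*p
o = -51 (o = -2 - 49 = -51)
N(c, f) = sqrt(27 - 3*c) (N(c, f) = sqrt(3*(6 - c) + 9) = sqrt((18 - 3*c) + 9) = sqrt(27 - 3*c))
(96 + 105)*o - N(186, 9) = (96 + 105)*(-51) - sqrt(27 - 3*186) = 201*(-51) - sqrt(27 - 558) = -10251 - sqrt(-531) = -10251 - 3*I*sqrt(59)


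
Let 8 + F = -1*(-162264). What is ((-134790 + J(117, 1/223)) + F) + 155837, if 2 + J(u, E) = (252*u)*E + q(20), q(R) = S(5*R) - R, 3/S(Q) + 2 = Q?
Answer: 4008313075/21854 ≈ 1.8341e+5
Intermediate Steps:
S(Q) = 3/(-2 + Q)
q(R) = -R + 3/(-2 + 5*R) (q(R) = 3/(-2 + 5*R) - R = -R + 3/(-2 + 5*R))
F = 162256 (F = -8 - 1*(-162264) = -8 + 162264 = 162256)
J(u, E) = -2153/98 + 252*E*u (J(u, E) = -2 + ((252*u)*E + (-1*20 + 3/(-2 + 5*20))) = -2 + (252*E*u + (-20 + 3/(-2 + 100))) = -2 + (252*E*u + (-20 + 3/98)) = -2 + (252*E*u - 1957/98) = -2 + (-1957/98 + 252*E*u) = -2153/98 + 252*E*u)
((-134790 + J(117, 1/223)) + F) + 155837 = ((-134790 + (-2153/98 + 252*117/223)) + 162256) + 155837 = ((-134790 + (-2153/98 + 252*(1/223)*117)) + 162256) + 155837 = ((-134790 + (-2153/98 + 29484/223)) + 162256) + 155837 = ((-134790 + 2409313/21854) + 162256) + 155837 = (-2943291347/21854 + 162256) + 155837 = 602651277/21854 + 155837 = 4008313075/21854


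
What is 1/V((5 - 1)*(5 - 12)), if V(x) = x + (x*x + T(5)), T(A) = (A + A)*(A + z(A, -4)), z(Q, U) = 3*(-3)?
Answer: 1/716 ≈ 0.0013966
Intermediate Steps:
z(Q, U) = -9
T(A) = 2*A*(-9 + A) (T(A) = (A + A)*(A - 9) = (2*A)*(-9 + A) = 2*A*(-9 + A))
V(x) = -40 + x + x² (V(x) = x + (x*x + 2*5*(-9 + 5)) = x + (x² + 2*5*(-4)) = x + (x² - 40) = x + (-40 + x²) = -40 + x + x²)
1/V((5 - 1)*(5 - 12)) = 1/(-40 + (5 - 1)*(5 - 12) + ((5 - 1)*(5 - 12))²) = 1/(-40 + 4*(-7) + (4*(-7))²) = 1/(-40 - 28 + (-28)²) = 1/(-40 - 28 + 784) = 1/716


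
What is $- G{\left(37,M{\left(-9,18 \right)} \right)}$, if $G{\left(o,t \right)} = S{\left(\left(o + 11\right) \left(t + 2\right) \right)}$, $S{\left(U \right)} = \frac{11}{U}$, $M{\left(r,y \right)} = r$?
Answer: $\frac{11}{336} \approx 0.032738$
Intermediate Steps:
$G{\left(o,t \right)} = \frac{11}{\left(2 + t\right) \left(11 + o\right)}$ ($G{\left(o,t \right)} = \frac{11}{\left(o + 11\right) \left(t + 2\right)} = \frac{11}{\left(11 + o\right) \left(2 + t\right)} = \frac{11}{\left(2 + t\right) \left(11 + o\right)}$)
$- G{\left(37,M{\left(-9,18 \right)} \right)} = - \frac{11}{22 + 2 \cdot 37 + 11 \left(-9\right) + 37 \left(-9\right)} = - \frac{11}{22 + 74 - 99 - 333} = - \frac{11}{-336} = - \frac{11 \left(-1\right)}{336} = \left(-1\right) \left(- \frac{11}{336}\right) = \frac{11}{336}$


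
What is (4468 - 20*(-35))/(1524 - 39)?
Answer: 5168/1485 ≈ 3.4801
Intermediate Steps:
(4468 - 20*(-35))/(1524 - 39) = (4468 + 700)/1485 = 5168*(1/1485) = 5168/1485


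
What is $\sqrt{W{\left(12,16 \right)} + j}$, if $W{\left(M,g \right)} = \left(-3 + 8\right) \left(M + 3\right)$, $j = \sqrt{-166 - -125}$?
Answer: $\sqrt{75 + i \sqrt{41}} \approx 8.6681 + 0.36935 i$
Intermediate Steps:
$j = i \sqrt{41}$ ($j = \sqrt{-166 + 125} = \sqrt{-41} = i \sqrt{41} \approx 6.4031 i$)
$W{\left(M,g \right)} = 15 + 5 M$ ($W{\left(M,g \right)} = 5 \left(3 + M\right) = 15 + 5 M$)
$\sqrt{W{\left(12,16 \right)} + j} = \sqrt{\left(15 + 5 \cdot 12\right) + i \sqrt{41}} = \sqrt{\left(15 + 60\right) + i \sqrt{41}} = \sqrt{75 + i \sqrt{41}}$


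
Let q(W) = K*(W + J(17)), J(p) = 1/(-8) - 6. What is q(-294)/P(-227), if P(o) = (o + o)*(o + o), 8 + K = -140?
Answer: 88837/412232 ≈ 0.21550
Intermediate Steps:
K = -148 (K = -8 - 140 = -148)
J(p) = -49/8 (J(p) = -⅛ - 6 = -49/8)
P(o) = 4*o² (P(o) = (2*o)*(2*o) = 4*o²)
q(W) = 1813/2 - 148*W (q(W) = -148*(W - 49/8) = -148*(-49/8 + W) = 1813/2 - 148*W)
q(-294)/P(-227) = (1813/2 - 148*(-294))/((4*(-227)²)) = (1813/2 + 43512)/((4*51529)) = (88837/2)/206116 = (88837/2)*(1/206116) = 88837/412232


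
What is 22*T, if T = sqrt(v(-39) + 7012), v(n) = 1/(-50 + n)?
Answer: 22*sqrt(55541963)/89 ≈ 1842.2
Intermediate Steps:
T = sqrt(55541963)/89 (T = sqrt(1/(-50 - 39) + 7012) = sqrt(1/(-89) + 7012) = sqrt(-1/89 + 7012) = sqrt(624067/89) = sqrt(55541963)/89 ≈ 83.738)
22*T = 22*(sqrt(55541963)/89) = 22*sqrt(55541963)/89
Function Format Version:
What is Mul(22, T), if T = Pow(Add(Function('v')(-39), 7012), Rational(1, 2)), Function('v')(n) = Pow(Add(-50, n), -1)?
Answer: Mul(Rational(22, 89), Pow(55541963, Rational(1, 2))) ≈ 1842.2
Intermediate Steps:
T = Mul(Rational(1, 89), Pow(55541963, Rational(1, 2))) (T = Pow(Add(Pow(Add(-50, -39), -1), 7012), Rational(1, 2)) = Pow(Add(Pow(-89, -1), 7012), Rational(1, 2)) = Pow(Add(Rational(-1, 89), 7012), Rational(1, 2)) = Pow(Rational(624067, 89), Rational(1, 2)) = Mul(Rational(1, 89), Pow(55541963, Rational(1, 2))) ≈ 83.738)
Mul(22, T) = Mul(22, Mul(Rational(1, 89), Pow(55541963, Rational(1, 2)))) = Mul(Rational(22, 89), Pow(55541963, Rational(1, 2)))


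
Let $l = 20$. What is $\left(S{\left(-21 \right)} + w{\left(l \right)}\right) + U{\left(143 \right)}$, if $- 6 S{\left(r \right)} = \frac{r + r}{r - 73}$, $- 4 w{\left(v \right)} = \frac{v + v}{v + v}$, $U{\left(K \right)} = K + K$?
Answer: $\frac{53707}{188} \approx 285.68$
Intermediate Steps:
$U{\left(K \right)} = 2 K$
$w{\left(v \right)} = - \frac{1}{4}$ ($w{\left(v \right)} = - \frac{\left(v + v\right) \frac{1}{v + v}}{4} = - \frac{2 v \frac{1}{2 v}}{4} = \left(- \frac{1}{4}\right) 1 = - \frac{1}{4}$)
$S{\left(r \right)} = - \frac{r}{3 \left(-73 + r\right)}$ ($S{\left(r \right)} = - \frac{\left(r + r\right) \frac{1}{r - 73}}{6} = - \frac{2 r \frac{1}{-73 + r}}{6} = - \frac{r}{3 \left(-73 + r\right)}$)
$\left(S{\left(-21 \right)} + w{\left(l \right)}\right) + U{\left(143 \right)} = \left(\left(-1\right) \left(-21\right) \frac{1}{-219 + 3 \left(-21\right)} - \frac{1}{4}\right) + 2 \cdot 143 = \left(\left(-1\right) \left(-21\right) \frac{1}{-219 - 63} - \frac{1}{4}\right) + 286 = \left(\left(-1\right) \left(-21\right) \frac{1}{-282} - \frac{1}{4}\right) + 286 = \left(\left(-1\right) \left(-21\right) \left(- \frac{1}{282}\right) - \frac{1}{4}\right) + 286 = \left(- \frac{7}{94} - \frac{1}{4}\right) + 286 = - \frac{61}{188} + 286 = \frac{53707}{188}$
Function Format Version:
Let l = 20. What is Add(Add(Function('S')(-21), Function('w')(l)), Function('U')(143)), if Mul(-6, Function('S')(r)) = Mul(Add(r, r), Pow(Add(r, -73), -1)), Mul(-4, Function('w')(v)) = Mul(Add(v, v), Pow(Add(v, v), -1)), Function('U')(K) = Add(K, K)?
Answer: Rational(53707, 188) ≈ 285.68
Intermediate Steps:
Function('U')(K) = Mul(2, K)
Function('w')(v) = Rational(-1, 4) (Function('w')(v) = Mul(Rational(-1, 4), Mul(Add(v, v), Pow(Add(v, v), -1))) = Mul(Rational(-1, 4), Mul(Mul(2, v), Pow(Mul(2, v), -1))) = Mul(Rational(-1, 4), Mul(Mul(2, v), Mul(Rational(1, 2), Pow(v, -1)))) = Mul(Rational(-1, 4), 1) = Rational(-1, 4))
Function('S')(r) = Mul(Rational(-1, 3), r, Pow(Add(-73, r), -1)) (Function('S')(r) = Mul(Rational(-1, 6), Mul(Add(r, r), Pow(Add(r, -73), -1))) = Mul(Rational(-1, 6), Mul(Mul(2, r), Pow(Add(-73, r), -1))) = Mul(Rational(-1, 6), Mul(2, r, Pow(Add(-73, r), -1))) = Mul(Rational(-1, 3), r, Pow(Add(-73, r), -1)))
Add(Add(Function('S')(-21), Function('w')(l)), Function('U')(143)) = Add(Add(Mul(-1, -21, Pow(Add(-219, Mul(3, -21)), -1)), Rational(-1, 4)), Mul(2, 143)) = Add(Add(Mul(-1, -21, Pow(Add(-219, -63), -1)), Rational(-1, 4)), 286) = Add(Add(Mul(-1, -21, Pow(-282, -1)), Rational(-1, 4)), 286) = Add(Add(Mul(-1, -21, Rational(-1, 282)), Rational(-1, 4)), 286) = Add(Add(Rational(-7, 94), Rational(-1, 4)), 286) = Add(Rational(-61, 188), 286) = Rational(53707, 188)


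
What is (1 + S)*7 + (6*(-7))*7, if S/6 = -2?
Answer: -371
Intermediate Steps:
S = -12 (S = 6*(-2) = -12)
(1 + S)*7 + (6*(-7))*7 = (1 - 12)*7 + (6*(-7))*7 = -11*7 - 42*7 = -77 - 294 = -371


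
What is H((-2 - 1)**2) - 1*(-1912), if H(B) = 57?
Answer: 1969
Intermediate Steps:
H((-2 - 1)**2) - 1*(-1912) = 57 - 1*(-1912) = 57 + 1912 = 1969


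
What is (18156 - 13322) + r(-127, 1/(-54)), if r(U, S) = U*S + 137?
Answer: 268561/54 ≈ 4973.4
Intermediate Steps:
r(U, S) = 137 + S*U (r(U, S) = S*U + 137 = 137 + S*U)
(18156 - 13322) + r(-127, 1/(-54)) = (18156 - 13322) + (137 - 127/(-54)) = 4834 + (137 - 1/54*(-127)) = 4834 + (137 + 127/54) = 4834 + 7525/54 = 268561/54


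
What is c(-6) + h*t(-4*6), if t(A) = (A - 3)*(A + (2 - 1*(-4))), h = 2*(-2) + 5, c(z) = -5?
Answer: 481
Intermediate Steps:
h = 1 (h = -4 + 5 = 1)
t(A) = (-3 + A)*(6 + A) (t(A) = (-3 + A)*(A + (2 + 4)) = (-3 + A)*(A + 6) = (-3 + A)*(6 + A))
c(-6) + h*t(-4*6) = -5 + 1*(-18 + (-4*6)² + 3*(-4*6)) = -5 + 1*(-18 + (-24)² + 3*(-24)) = -5 + 1*(-18 + 576 - 72) = -5 + 1*486 = -5 + 486 = 481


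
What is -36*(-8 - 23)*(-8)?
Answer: -8928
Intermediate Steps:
-36*(-8 - 23)*(-8) = -36*(-31)*(-8) = 1116*(-8) = -8928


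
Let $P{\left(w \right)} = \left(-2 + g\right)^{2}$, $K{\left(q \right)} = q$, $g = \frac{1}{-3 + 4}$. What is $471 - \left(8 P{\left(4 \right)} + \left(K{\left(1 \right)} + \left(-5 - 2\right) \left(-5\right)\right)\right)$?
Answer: $427$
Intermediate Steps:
$g = 1$ ($g = 1^{-1} = 1$)
$P{\left(w \right)} = 1$ ($P{\left(w \right)} = \left(-2 + 1\right)^{2} = \left(-1\right)^{2} = 1$)
$471 - \left(8 P{\left(4 \right)} + \left(K{\left(1 \right)} + \left(-5 - 2\right) \left(-5\right)\right)\right) = 471 - \left(8 \cdot 1 + \left(1 + \left(-5 - 2\right) \left(-5\right)\right)\right) = 471 - \left(8 + \left(1 - -35\right)\right) = 471 - \left(8 + \left(1 + 35\right)\right) = 471 - \left(8 + 36\right) = 471 - 44 = 427$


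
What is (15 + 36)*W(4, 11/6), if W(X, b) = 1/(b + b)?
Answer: 153/11 ≈ 13.909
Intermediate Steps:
W(X, b) = 1/(2*b)
(15 + 36)*W(4, 11/6) = (15 + 36)*(1/(2*((11/6)))) = 51*(1/(2*((11*(⅙))))) = 51*(1/(2*(11/6))) = 51*((½)*(6/11)) = 51*(3/11) = 153/11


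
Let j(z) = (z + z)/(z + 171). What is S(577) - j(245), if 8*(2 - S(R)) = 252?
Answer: -6381/208 ≈ -30.678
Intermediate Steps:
S(R) = -59/2 (S(R) = 2 - ⅛*252 = 2 - 63/2 = -59/2)
j(z) = 2*z/(171 + z) (j(z) = (2*z)/(171 + z) = 2*z/(171 + z))
S(577) - j(245) = -59/2 - 2*245/(171 + 245) = -59/2 - 2*245/416 = -59/2 - 1*245/208 = -59/2 - 245/208 = -6381/208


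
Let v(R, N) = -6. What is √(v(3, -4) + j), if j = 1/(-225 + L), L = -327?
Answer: I*√457194/276 ≈ 2.4499*I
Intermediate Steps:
j = -1/552 (j = 1/(-225 - 327) = 1/(-552) = -1/552 ≈ -0.0018116)
√(v(3, -4) + j) = √(-6 - 1/552) = √(-3313/552) = I*√457194/276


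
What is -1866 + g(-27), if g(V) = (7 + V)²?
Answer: -1466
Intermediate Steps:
-1866 + g(-27) = -1866 + (7 - 27)² = -1866 + (-20)² = -1866 + 400 = -1466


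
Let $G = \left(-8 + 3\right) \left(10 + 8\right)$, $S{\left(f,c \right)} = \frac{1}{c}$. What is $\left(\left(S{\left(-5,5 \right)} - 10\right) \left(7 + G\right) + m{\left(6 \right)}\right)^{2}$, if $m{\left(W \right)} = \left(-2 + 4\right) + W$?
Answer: $\frac{16867449}{25} \approx 6.747 \cdot 10^{5}$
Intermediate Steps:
$m{\left(W \right)} = 2 + W$
$G = -90$ ($G = \left(-5\right) 18 = -90$)
$\left(\left(S{\left(-5,5 \right)} - 10\right) \left(7 + G\right) + m{\left(6 \right)}\right)^{2} = \left(\left(\frac{1}{5} - 10\right) \left(7 - 90\right) + \left(2 + 6\right)\right)^{2} = \left(\left(\frac{1}{5} - 10\right) \left(-83\right) + 8\right)^{2} = \left(\left(- \frac{49}{5}\right) \left(-83\right) + 8\right)^{2} = \left(\frac{4067}{5} + 8\right)^{2} = \left(\frac{4107}{5}\right)^{2} = \frac{16867449}{25}$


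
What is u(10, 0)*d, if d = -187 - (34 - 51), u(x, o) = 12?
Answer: -2040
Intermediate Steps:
d = -170 (d = -187 - 1*(-17) = -187 + 17 = -170)
u(10, 0)*d = 12*(-170) = -2040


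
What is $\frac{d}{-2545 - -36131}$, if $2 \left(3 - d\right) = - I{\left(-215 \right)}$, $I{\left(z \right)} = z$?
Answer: $- \frac{209}{67172} \approx -0.0031114$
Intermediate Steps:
$d = - \frac{209}{2}$ ($d = 3 - \frac{\left(-1\right) \left(-215\right)}{2} = 3 - \frac{215}{2} = - \frac{209}{2} \approx -104.5$)
$\frac{d}{-2545 - -36131} = - \frac{209}{2 \left(-2545 - -36131\right)} = - \frac{209}{2 \left(-2545 + 36131\right)} = - \frac{209}{2 \cdot 33586} = \left(- \frac{209}{2}\right) \frac{1}{33586} = - \frac{209}{67172}$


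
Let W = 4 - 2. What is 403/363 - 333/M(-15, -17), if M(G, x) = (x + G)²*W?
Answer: 704465/743424 ≈ 0.94760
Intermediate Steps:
W = 2
M(G, x) = 2*(G + x)² (M(G, x) = (x + G)²*2 = (G + x)²*2 = 2*(G + x)²)
403/363 - 333/M(-15, -17) = 403/363 - 333*1/(2*(-15 - 17)²) = 403*(1/363) - 333/(2*(-32)²) = 403/363 - 333/(2*1024) = 403/363 - 333/2048 = 704465/743424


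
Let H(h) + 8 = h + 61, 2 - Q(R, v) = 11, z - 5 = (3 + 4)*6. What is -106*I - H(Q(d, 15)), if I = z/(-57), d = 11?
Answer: 2474/57 ≈ 43.404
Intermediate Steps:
z = 47 (z = 5 + (3 + 4)*6 = 5 + 7*6 = 5 + 42 = 47)
Q(R, v) = -9 (Q(R, v) = 2 - 1*11 = 2 - 11 = -9)
I = -47/57 (I = 47/(-57) = 47*(-1/57) = -47/57 ≈ -0.82456)
H(h) = 53 + h (H(h) = -8 + (h + 61) = -8 + (61 + h) = 53 + h)
-106*I - H(Q(d, 15)) = -106*(-47/57) - (53 - 9) = 4982/57 - 1*44 = 4982/57 - 44 = 2474/57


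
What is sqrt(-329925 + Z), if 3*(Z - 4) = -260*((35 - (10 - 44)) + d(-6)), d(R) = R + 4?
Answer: I*sqrt(3021549)/3 ≈ 579.42*I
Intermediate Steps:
d(R) = 4 + R
Z = -17408/3 (Z = 4 + (-260*((35 - (10 - 44)) + (4 - 6)))/3 = 4 + (-260*((35 - 1*(-34)) - 2))/3 = 4 + (-260*((35 + 34) - 2))/3 = 4 + (-260*(69 - 2))/3 = 4 + (-260*67)/3 = 4 + (1/3)*(-17420) = 4 - 17420/3 = -17408/3 ≈ -5802.7)
sqrt(-329925 + Z) = sqrt(-329925 - 17408/3) = sqrt(-1007183/3) = I*sqrt(3021549)/3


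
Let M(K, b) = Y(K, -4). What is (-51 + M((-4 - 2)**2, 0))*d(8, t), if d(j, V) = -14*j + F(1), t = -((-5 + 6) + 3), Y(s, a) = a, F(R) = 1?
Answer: 6105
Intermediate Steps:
M(K, b) = -4
t = -4 (t = -(1 + 3) = -1*4 = -4)
d(j, V) = 1 - 14*j (d(j, V) = -14*j + 1 = 1 - 14*j)
(-51 + M((-4 - 2)**2, 0))*d(8, t) = (-51 - 4)*(1 - 14*8) = -55*(1 - 112) = -55*(-111) = 6105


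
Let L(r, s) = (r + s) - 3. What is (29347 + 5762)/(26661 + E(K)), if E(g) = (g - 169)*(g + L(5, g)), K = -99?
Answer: 35109/79189 ≈ 0.44336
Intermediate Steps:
L(r, s) = -3 + r + s
E(g) = (-169 + g)*(2 + 2*g) (E(g) = (g - 169)*(g + (-3 + 5 + g)) = (-169 + g)*(g + (2 + g)) = (-169 + g)*(2 + 2*g))
(29347 + 5762)/(26661 + E(K)) = (29347 + 5762)/(26661 + (-338 - 336*(-99) + 2*(-99)²)) = 35109/(26661 + (-338 + 33264 + 2*9801)) = 35109/(26661 + (-338 + 33264 + 19602)) = 35109/(26661 + 52528) = 35109/79189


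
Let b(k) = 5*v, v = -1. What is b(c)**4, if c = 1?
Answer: 625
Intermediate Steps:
b(k) = -5 (b(k) = 5*(-1) = -5)
b(c)**4 = (-5)**4 = 625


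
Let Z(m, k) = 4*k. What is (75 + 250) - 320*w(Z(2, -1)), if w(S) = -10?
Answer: 3525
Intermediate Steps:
(75 + 250) - 320*w(Z(2, -1)) = (75 + 250) - 320*(-10) = 325 + 3200 = 3525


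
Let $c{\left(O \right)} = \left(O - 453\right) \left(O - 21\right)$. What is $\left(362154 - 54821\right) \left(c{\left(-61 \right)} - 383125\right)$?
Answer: $-104793484341$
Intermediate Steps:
$c{\left(O \right)} = \left(-453 + O\right) \left(-21 + O\right)$
$\left(362154 - 54821\right) \left(c{\left(-61 \right)} - 383125\right) = \left(362154 - 54821\right) \left(\left(9513 + \left(-61\right)^{2} - -28914\right) - 383125\right) = 307333 \left(\left(9513 + 3721 + 28914\right) - 383125\right) = 307333 \left(42148 - 383125\right) = 307333 \left(-340977\right) = -104793484341$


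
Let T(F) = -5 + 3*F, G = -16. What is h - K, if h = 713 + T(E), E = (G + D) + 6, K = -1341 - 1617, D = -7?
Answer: 3615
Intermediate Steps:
K = -2958
E = -17 (E = (-16 - 7) + 6 = -23 + 6 = -17)
h = 657 (h = 713 + (-5 + 3*(-17)) = 713 + (-5 - 51) = 713 - 56 = 657)
h - K = 657 - 1*(-2958) = 657 + 2958 = 3615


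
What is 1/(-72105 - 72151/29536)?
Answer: -29536/2129765431 ≈ -1.3868e-5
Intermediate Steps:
1/(-72105 - 72151/29536) = 1/(-2129765431/29536) = -29536/2129765431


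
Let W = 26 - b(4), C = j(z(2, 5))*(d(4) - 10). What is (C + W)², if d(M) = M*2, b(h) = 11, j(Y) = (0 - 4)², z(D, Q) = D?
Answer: 289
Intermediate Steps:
j(Y) = 16 (j(Y) = (-4)² = 16)
d(M) = 2*M
C = -32 (C = 16*(2*4 - 10) = 16*(8 - 10) = 16*(-2) = -32)
W = 15 (W = 26 - 1*11 = 26 - 11 = 15)
(C + W)² = (-32 + 15)² = (-17)² = 289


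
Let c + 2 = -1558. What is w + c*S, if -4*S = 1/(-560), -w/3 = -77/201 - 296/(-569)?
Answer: -2365045/2134888 ≈ -1.1078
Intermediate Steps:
w = -15683/38123 (w = -3*(-77/201 - 296/(-569)) = -3*(-77*1/201 - 296*(-1/569)) = -3*(-77/201 + 296/569) = -3*15683/114369 = -15683/38123 ≈ -0.41138)
c = -1560 (c = -2 - 1558 = -1560)
S = 1/2240 (S = -¼/(-560) = -¼*(-1/560) = 1/2240 ≈ 0.00044643)
w + c*S = -15683/38123 - 1560*1/2240 = -15683/38123 - 39/56 = -2365045/2134888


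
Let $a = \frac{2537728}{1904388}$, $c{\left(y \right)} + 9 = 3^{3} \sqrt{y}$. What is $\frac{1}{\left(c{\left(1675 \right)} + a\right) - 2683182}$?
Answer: $- \frac{121638836760135243}{326380014597335417360870} - \frac{6120045542043 \sqrt{67}}{326380014597335417360870} \approx -3.7284 \cdot 10^{-7}$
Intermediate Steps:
$c{\left(y \right)} = -9 + 27 \sqrt{y}$ ($c{\left(y \right)} = -9 + 3^{3} \sqrt{y} = -9 + 27 \sqrt{y}$)
$a = \frac{634432}{476097}$ ($a = 2537728 \cdot \frac{1}{1904388} = \frac{634432}{476097} \approx 1.3326$)
$\frac{1}{\left(c{\left(1675 \right)} + a\right) - 2683182} = \frac{1}{\left(\left(-9 + 27 \sqrt{1675}\right) + \frac{634432}{476097}\right) - 2683182} = \frac{1}{\left(\left(-9 + 27 \cdot 5 \sqrt{67}\right) + \frac{634432}{476097}\right) - 2683182} = \frac{1}{\left(\left(-9 + 135 \sqrt{67}\right) + \frac{634432}{476097}\right) - 2683182} = \frac{1}{\left(- \frac{3650441}{476097} + 135 \sqrt{67}\right) - 2683182} = \frac{1}{- \frac{1277458551095}{476097} + 135 \sqrt{67}}$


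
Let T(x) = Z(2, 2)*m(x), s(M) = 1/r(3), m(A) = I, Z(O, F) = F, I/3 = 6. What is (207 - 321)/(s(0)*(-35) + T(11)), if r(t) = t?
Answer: -342/73 ≈ -4.6849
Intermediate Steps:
I = 18 (I = 3*6 = 18)
m(A) = 18
s(M) = ⅓ (s(M) = 1/3 = 1*(⅓) = ⅓)
T(x) = 36 (T(x) = 2*18 = 36)
(207 - 321)/(s(0)*(-35) + T(11)) = (207 - 321)/((⅓)*(-35) + 36) = -114/(-35/3 + 36) = -114/73/3 = -114*3/73 = -342/73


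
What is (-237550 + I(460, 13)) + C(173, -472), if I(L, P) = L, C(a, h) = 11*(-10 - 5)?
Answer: -237255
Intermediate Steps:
C(a, h) = -165 (C(a, h) = 11*(-15) = -165)
(-237550 + I(460, 13)) + C(173, -472) = (-237550 + 460) - 165 = -237090 - 165 = -237255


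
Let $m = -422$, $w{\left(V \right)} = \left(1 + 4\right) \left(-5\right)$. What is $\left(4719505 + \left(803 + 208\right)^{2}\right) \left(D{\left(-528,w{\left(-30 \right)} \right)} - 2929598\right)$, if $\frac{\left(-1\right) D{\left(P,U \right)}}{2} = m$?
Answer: $-16815810114004$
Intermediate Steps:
$w{\left(V \right)} = -25$ ($w{\left(V \right)} = 5 \left(-5\right) = -25$)
$D{\left(P,U \right)} = 844$ ($D{\left(P,U \right)} = \left(-2\right) \left(-422\right) = 844$)
$\left(4719505 + \left(803 + 208\right)^{2}\right) \left(D{\left(-528,w{\left(-30 \right)} \right)} - 2929598\right) = \left(4719505 + \left(803 + 208\right)^{2}\right) \left(844 - 2929598\right) = \left(4719505 + 1011^{2}\right) \left(844 - 2929598\right) = \left(4719505 + 1022121\right) \left(844 - 2929598\right) = 5741626 \left(-2928754\right) = -16815810114004$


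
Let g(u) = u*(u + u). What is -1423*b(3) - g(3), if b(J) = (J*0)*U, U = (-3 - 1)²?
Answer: -18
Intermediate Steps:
g(u) = 2*u² (g(u) = u*(2*u) = 2*u²)
U = 16 (U = (-4)² = 16)
b(J) = 0 (b(J) = (J*0)*16 = 0*16 = 0)
-1423*b(3) - g(3) = -1423*0 - 2*3² = 0 - 2*9 = 0 - 1*18 = 0 - 18 = -18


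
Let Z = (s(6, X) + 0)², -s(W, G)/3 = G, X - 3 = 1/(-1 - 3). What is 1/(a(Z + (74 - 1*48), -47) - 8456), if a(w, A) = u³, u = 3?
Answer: -1/8429 ≈ -0.00011864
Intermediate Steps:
X = 11/4 (X = 3 + 1/(-1 - 3) = 3 + 1/(-4) = 3 - ¼ = 11/4 ≈ 2.7500)
s(W, G) = -3*G
Z = 1089/16 (Z = (-3*11/4 + 0)² = (-33/4 + 0)² = (-33/4)² = 1089/16 ≈ 68.063)
a(w, A) = 27 (a(w, A) = 3³ = 27)
1/(a(Z + (74 - 1*48), -47) - 8456) = 1/(27 - 8456) = 1/(-8429) = -1/8429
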